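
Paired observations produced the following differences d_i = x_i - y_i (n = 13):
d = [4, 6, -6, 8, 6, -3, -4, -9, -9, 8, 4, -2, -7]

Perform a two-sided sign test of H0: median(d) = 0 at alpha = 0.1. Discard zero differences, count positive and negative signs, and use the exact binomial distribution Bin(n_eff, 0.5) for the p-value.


Step 1: Discard zero differences. Original n = 13; n_eff = number of nonzero differences = 13.
Nonzero differences (with sign): +4, +6, -6, +8, +6, -3, -4, -9, -9, +8, +4, -2, -7
Step 2: Count signs: positive = 6, negative = 7.
Step 3: Under H0: P(positive) = 0.5, so the number of positives S ~ Bin(13, 0.5).
Step 4: Two-sided exact p-value = sum of Bin(13,0.5) probabilities at or below the observed probability = 1.000000.
Step 5: alpha = 0.1. fail to reject H0.

n_eff = 13, pos = 6, neg = 7, p = 1.000000, fail to reject H0.


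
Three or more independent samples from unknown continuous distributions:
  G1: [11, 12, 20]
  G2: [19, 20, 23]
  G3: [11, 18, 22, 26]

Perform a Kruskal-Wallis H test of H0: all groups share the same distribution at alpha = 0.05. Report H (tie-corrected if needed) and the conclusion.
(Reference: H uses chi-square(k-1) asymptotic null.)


Step 1: Combine all N = 10 observations and assign midranks.
sorted (value, group, rank): (11,G1,1.5), (11,G3,1.5), (12,G1,3), (18,G3,4), (19,G2,5), (20,G1,6.5), (20,G2,6.5), (22,G3,8), (23,G2,9), (26,G3,10)
Step 2: Sum ranks within each group.
R_1 = 11 (n_1 = 3)
R_2 = 20.5 (n_2 = 3)
R_3 = 23.5 (n_3 = 4)
Step 3: H = 12/(N(N+1)) * sum(R_i^2/n_i) - 3(N+1)
     = 12/(10*11) * (11^2/3 + 20.5^2/3 + 23.5^2/4) - 3*11
     = 0.109091 * 318.479 - 33
     = 1.743182.
Step 4: Ties present; correction factor C = 1 - 12/(10^3 - 10) = 0.987879. Corrected H = 1.743182 / 0.987879 = 1.764571.
Step 5: Under H0, H ~ chi^2(2); p-value = 0.413836.
Step 6: alpha = 0.05. fail to reject H0.

H = 1.7646, df = 2, p = 0.413836, fail to reject H0.


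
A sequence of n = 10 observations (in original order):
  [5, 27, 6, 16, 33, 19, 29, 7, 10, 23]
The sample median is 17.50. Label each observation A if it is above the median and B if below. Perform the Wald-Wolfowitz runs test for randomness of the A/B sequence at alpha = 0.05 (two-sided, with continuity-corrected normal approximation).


Step 1: Compute median = 17.50; label A = above, B = below.
Labels in order: BABBAAABBA  (n_A = 5, n_B = 5)
Step 2: Count runs R = 6.
Step 3: Under H0 (random ordering), E[R] = 2*n_A*n_B/(n_A+n_B) + 1 = 2*5*5/10 + 1 = 6.0000.
        Var[R] = 2*n_A*n_B*(2*n_A*n_B - n_A - n_B) / ((n_A+n_B)^2 * (n_A+n_B-1)) = 2000/900 = 2.2222.
        SD[R] = 1.4907.
Step 4: R = E[R], so z = 0 with no continuity correction.
Step 5: Two-sided p-value via normal approximation = 2*(1 - Phi(|z|)) = 1.000000.
Step 6: alpha = 0.05. fail to reject H0.

R = 6, z = 0.0000, p = 1.000000, fail to reject H0.


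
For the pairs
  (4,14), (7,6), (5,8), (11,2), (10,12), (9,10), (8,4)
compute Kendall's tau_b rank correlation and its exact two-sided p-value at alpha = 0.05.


Step 1: Enumerate the 21 unordered pairs (i,j) with i<j and classify each by sign(x_j-x_i) * sign(y_j-y_i).
  (1,2):dx=+3,dy=-8->D; (1,3):dx=+1,dy=-6->D; (1,4):dx=+7,dy=-12->D; (1,5):dx=+6,dy=-2->D
  (1,6):dx=+5,dy=-4->D; (1,7):dx=+4,dy=-10->D; (2,3):dx=-2,dy=+2->D; (2,4):dx=+4,dy=-4->D
  (2,5):dx=+3,dy=+6->C; (2,6):dx=+2,dy=+4->C; (2,7):dx=+1,dy=-2->D; (3,4):dx=+6,dy=-6->D
  (3,5):dx=+5,dy=+4->C; (3,6):dx=+4,dy=+2->C; (3,7):dx=+3,dy=-4->D; (4,5):dx=-1,dy=+10->D
  (4,6):dx=-2,dy=+8->D; (4,7):dx=-3,dy=+2->D; (5,6):dx=-1,dy=-2->C; (5,7):dx=-2,dy=-8->C
  (6,7):dx=-1,dy=-6->C
Step 2: C = 7, D = 14, total pairs = 21.
Step 3: tau = (C - D)/(n(n-1)/2) = (7 - 14)/21 = -0.333333.
Step 4: Exact two-sided p-value (enumerate n! = 5040 permutations of y under H0): p = 0.381349.
Step 5: alpha = 0.05. fail to reject H0.

tau_b = -0.3333 (C=7, D=14), p = 0.381349, fail to reject H0.


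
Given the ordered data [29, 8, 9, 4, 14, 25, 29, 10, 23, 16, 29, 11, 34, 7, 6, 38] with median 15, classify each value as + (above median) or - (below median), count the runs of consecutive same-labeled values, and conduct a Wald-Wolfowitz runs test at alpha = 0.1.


Step 1: Compute median = 15; label A = above, B = below.
Labels in order: ABBBBAABAAABABBA  (n_A = 8, n_B = 8)
Step 2: Count runs R = 9.
Step 3: Under H0 (random ordering), E[R] = 2*n_A*n_B/(n_A+n_B) + 1 = 2*8*8/16 + 1 = 9.0000.
        Var[R] = 2*n_A*n_B*(2*n_A*n_B - n_A - n_B) / ((n_A+n_B)^2 * (n_A+n_B-1)) = 14336/3840 = 3.7333.
        SD[R] = 1.9322.
Step 4: R = E[R], so z = 0 with no continuity correction.
Step 5: Two-sided p-value via normal approximation = 2*(1 - Phi(|z|)) = 1.000000.
Step 6: alpha = 0.1. fail to reject H0.

R = 9, z = 0.0000, p = 1.000000, fail to reject H0.


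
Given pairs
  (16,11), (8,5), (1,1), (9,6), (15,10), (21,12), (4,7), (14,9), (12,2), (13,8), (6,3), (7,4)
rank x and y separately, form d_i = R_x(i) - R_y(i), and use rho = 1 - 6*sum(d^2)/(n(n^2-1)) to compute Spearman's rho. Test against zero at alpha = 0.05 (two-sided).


Step 1: Rank x and y separately (midranks; no ties here).
rank(x): 16->11, 8->5, 1->1, 9->6, 15->10, 21->12, 4->2, 14->9, 12->7, 13->8, 6->3, 7->4
rank(y): 11->11, 5->5, 1->1, 6->6, 10->10, 12->12, 7->7, 9->9, 2->2, 8->8, 3->3, 4->4
Step 2: d_i = R_x(i) - R_y(i); compute d_i^2.
  (11-11)^2=0, (5-5)^2=0, (1-1)^2=0, (6-6)^2=0, (10-10)^2=0, (12-12)^2=0, (2-7)^2=25, (9-9)^2=0, (7-2)^2=25, (8-8)^2=0, (3-3)^2=0, (4-4)^2=0
sum(d^2) = 50.
Step 3: rho = 1 - 6*50 / (12*(12^2 - 1)) = 1 - 300/1716 = 0.825175.
Step 4: Under H0, t = rho * sqrt((n-2)/(1-rho^2)) = 4.6195 ~ t(10).
Step 5: Two-sided p-value from the t-distribution with 10 df = 0.000951.
Step 6: alpha = 0.05. reject H0.

rho = 0.8252, p = 0.000951, reject H0 at alpha = 0.05.


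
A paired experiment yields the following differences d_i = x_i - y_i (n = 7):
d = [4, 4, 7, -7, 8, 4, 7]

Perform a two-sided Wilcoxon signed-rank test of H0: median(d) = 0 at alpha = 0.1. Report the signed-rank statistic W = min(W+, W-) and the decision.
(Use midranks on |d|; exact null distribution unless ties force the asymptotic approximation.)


Step 1: Drop any zero differences (none here) and take |d_i|.
|d| = [4, 4, 7, 7, 8, 4, 7]
Step 2: Midrank |d_i| (ties get averaged ranks).
ranks: |4|->2, |4|->2, |7|->5, |7|->5, |8|->7, |4|->2, |7|->5
Step 3: Attach original signs; sum ranks with positive sign and with negative sign.
W+ = 2 + 2 + 5 + 7 + 2 + 5 = 23
W- = 5 = 5
(Check: W+ + W- = 28 should equal n(n+1)/2 = 28.)
Step 4: Test statistic W = min(W+, W-) = 5.
Step 5: Ties in |d|, so use the tie-corrected normal approximation.
        E[W] = n(n+1)/4 = 7*8/4 = 14.
        Tie groups: |d|=4 (t=3), |d|=7 (t=3); sum(t^3 - t) = 48.
        Var[W] = n(n+1)(2n+1)/24 - sum(t^3-t)/48 = 840/24 - 48/48 = 34.
        z = (W - E[W]) / sqrt(Var[W]) = (5 - 14) / 5.8310 = -1.5435.
        Two-sided p = 2*Phi(z) = 0.122713.
Step 6: alpha = 0.1. fail to reject H0.

W+ = 23, W- = 5, W = min = 5, p = 0.122713, fail to reject H0.


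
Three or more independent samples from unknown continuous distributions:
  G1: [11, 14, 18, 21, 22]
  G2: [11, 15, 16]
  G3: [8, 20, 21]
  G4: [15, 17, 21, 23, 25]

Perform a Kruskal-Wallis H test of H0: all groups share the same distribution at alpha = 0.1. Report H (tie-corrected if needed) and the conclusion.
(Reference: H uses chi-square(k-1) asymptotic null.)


Step 1: Combine all N = 16 observations and assign midranks.
sorted (value, group, rank): (8,G3,1), (11,G1,2.5), (11,G2,2.5), (14,G1,4), (15,G2,5.5), (15,G4,5.5), (16,G2,7), (17,G4,8), (18,G1,9), (20,G3,10), (21,G1,12), (21,G3,12), (21,G4,12), (22,G1,14), (23,G4,15), (25,G4,16)
Step 2: Sum ranks within each group.
R_1 = 41.5 (n_1 = 5)
R_2 = 15 (n_2 = 3)
R_3 = 23 (n_3 = 3)
R_4 = 56.5 (n_4 = 5)
Step 3: H = 12/(N(N+1)) * sum(R_i^2/n_i) - 3(N+1)
     = 12/(16*17) * (41.5^2/5 + 15^2/3 + 23^2/3 + 56.5^2/5) - 3*17
     = 0.044118 * 1234.23 - 51
     = 3.451471.
Step 4: Ties present; correction factor C = 1 - 36/(16^3 - 16) = 0.991176. Corrected H = 3.451471 / 0.991176 = 3.482196.
Step 5: Under H0, H ~ chi^2(3); p-value = 0.323079.
Step 6: alpha = 0.1. fail to reject H0.

H = 3.4822, df = 3, p = 0.323079, fail to reject H0.


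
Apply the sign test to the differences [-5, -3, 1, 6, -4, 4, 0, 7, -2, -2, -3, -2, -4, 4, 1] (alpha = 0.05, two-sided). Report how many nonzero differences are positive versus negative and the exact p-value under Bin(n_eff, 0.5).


Step 1: Discard zero differences. Original n = 15; n_eff = number of nonzero differences = 14.
Nonzero differences (with sign): -5, -3, +1, +6, -4, +4, +7, -2, -2, -3, -2, -4, +4, +1
Step 2: Count signs: positive = 6, negative = 8.
Step 3: Under H0: P(positive) = 0.5, so the number of positives S ~ Bin(14, 0.5).
Step 4: Two-sided exact p-value = sum of Bin(14,0.5) probabilities at or below the observed probability = 0.790527.
Step 5: alpha = 0.05. fail to reject H0.

n_eff = 14, pos = 6, neg = 8, p = 0.790527, fail to reject H0.


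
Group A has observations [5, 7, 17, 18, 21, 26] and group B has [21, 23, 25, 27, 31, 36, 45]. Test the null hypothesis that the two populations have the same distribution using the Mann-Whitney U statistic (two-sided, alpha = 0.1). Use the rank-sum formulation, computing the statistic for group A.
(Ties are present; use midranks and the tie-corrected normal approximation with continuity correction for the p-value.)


Step 1: Combine and sort all 13 observations; assign midranks.
sorted (value, group): (5,X), (7,X), (17,X), (18,X), (21,X), (21,Y), (23,Y), (25,Y), (26,X), (27,Y), (31,Y), (36,Y), (45,Y)
ranks: 5->1, 7->2, 17->3, 18->4, 21->5.5, 21->5.5, 23->7, 25->8, 26->9, 27->10, 31->11, 36->12, 45->13
Step 2: Rank sum for X: R1 = 1 + 2 + 3 + 4 + 5.5 + 9 = 24.5.
Step 3: U_X = R1 - n1(n1+1)/2 = 24.5 - 6*7/2 = 24.5 - 21 = 3.5.
       U_Y = n1*n2 - U_X = 42 - 3.5 = 38.5.
Step 4: Ties are present, so use the tie-corrected normal approximation (with continuity correction) for the p-value.
Step 5: p-value = 0.015019; compare to alpha = 0.1. reject H0.

U_X = 3.5, p = 0.015019, reject H0 at alpha = 0.1.


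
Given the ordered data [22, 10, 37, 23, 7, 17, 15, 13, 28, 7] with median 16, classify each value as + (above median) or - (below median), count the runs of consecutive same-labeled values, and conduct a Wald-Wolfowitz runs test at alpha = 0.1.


Step 1: Compute median = 16; label A = above, B = below.
Labels in order: ABAABABBAB  (n_A = 5, n_B = 5)
Step 2: Count runs R = 8.
Step 3: Under H0 (random ordering), E[R] = 2*n_A*n_B/(n_A+n_B) + 1 = 2*5*5/10 + 1 = 6.0000.
        Var[R] = 2*n_A*n_B*(2*n_A*n_B - n_A - n_B) / ((n_A+n_B)^2 * (n_A+n_B-1)) = 2000/900 = 2.2222.
        SD[R] = 1.4907.
Step 4: Continuity-corrected z = (R - 0.5 - E[R]) / SD[R] = (8 - 0.5 - 6.0000) / 1.4907 = 1.0062.
Step 5: Two-sided p-value via normal approximation = 2*(1 - Phi(|z|)) = 0.314305.
Step 6: alpha = 0.1. fail to reject H0.

R = 8, z = 1.0062, p = 0.314305, fail to reject H0.


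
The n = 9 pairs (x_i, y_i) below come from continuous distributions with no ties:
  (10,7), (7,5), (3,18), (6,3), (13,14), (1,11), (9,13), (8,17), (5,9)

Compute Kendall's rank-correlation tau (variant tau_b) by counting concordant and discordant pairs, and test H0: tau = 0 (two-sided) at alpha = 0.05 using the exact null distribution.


Step 1: Enumerate the 36 unordered pairs (i,j) with i<j and classify each by sign(x_j-x_i) * sign(y_j-y_i).
  (1,2):dx=-3,dy=-2->C; (1,3):dx=-7,dy=+11->D; (1,4):dx=-4,dy=-4->C; (1,5):dx=+3,dy=+7->C
  (1,6):dx=-9,dy=+4->D; (1,7):dx=-1,dy=+6->D; (1,8):dx=-2,dy=+10->D; (1,9):dx=-5,dy=+2->D
  (2,3):dx=-4,dy=+13->D; (2,4):dx=-1,dy=-2->C; (2,5):dx=+6,dy=+9->C; (2,6):dx=-6,dy=+6->D
  (2,7):dx=+2,dy=+8->C; (2,8):dx=+1,dy=+12->C; (2,9):dx=-2,dy=+4->D; (3,4):dx=+3,dy=-15->D
  (3,5):dx=+10,dy=-4->D; (3,6):dx=-2,dy=-7->C; (3,7):dx=+6,dy=-5->D; (3,8):dx=+5,dy=-1->D
  (3,9):dx=+2,dy=-9->D; (4,5):dx=+7,dy=+11->C; (4,6):dx=-5,dy=+8->D; (4,7):dx=+3,dy=+10->C
  (4,8):dx=+2,dy=+14->C; (4,9):dx=-1,dy=+6->D; (5,6):dx=-12,dy=-3->C; (5,7):dx=-4,dy=-1->C
  (5,8):dx=-5,dy=+3->D; (5,9):dx=-8,dy=-5->C; (6,7):dx=+8,dy=+2->C; (6,8):dx=+7,dy=+6->C
  (6,9):dx=+4,dy=-2->D; (7,8):dx=-1,dy=+4->D; (7,9):dx=-4,dy=-4->C; (8,9):dx=-3,dy=-8->C
Step 2: C = 18, D = 18, total pairs = 36.
Step 3: tau = (C - D)/(n(n-1)/2) = (18 - 18)/36 = 0.000000.
Step 4: Exact two-sided p-value (enumerate n! = 362880 permutations of y under H0): p = 1.000000.
Step 5: alpha = 0.05. fail to reject H0.

tau_b = 0.0000 (C=18, D=18), p = 1.000000, fail to reject H0.


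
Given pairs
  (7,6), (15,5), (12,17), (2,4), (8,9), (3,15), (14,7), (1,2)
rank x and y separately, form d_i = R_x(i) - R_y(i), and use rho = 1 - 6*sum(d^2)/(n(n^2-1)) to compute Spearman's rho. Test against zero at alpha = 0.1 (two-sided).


Step 1: Rank x and y separately (midranks; no ties here).
rank(x): 7->4, 15->8, 12->6, 2->2, 8->5, 3->3, 14->7, 1->1
rank(y): 6->4, 5->3, 17->8, 4->2, 9->6, 15->7, 7->5, 2->1
Step 2: d_i = R_x(i) - R_y(i); compute d_i^2.
  (4-4)^2=0, (8-3)^2=25, (6-8)^2=4, (2-2)^2=0, (5-6)^2=1, (3-7)^2=16, (7-5)^2=4, (1-1)^2=0
sum(d^2) = 50.
Step 3: rho = 1 - 6*50 / (8*(8^2 - 1)) = 1 - 300/504 = 0.404762.
Step 4: Under H0, t = rho * sqrt((n-2)/(1-rho^2)) = 1.0842 ~ t(6).
Step 5: Two-sided p-value from the t-distribution with 6 df = 0.319889.
Step 6: alpha = 0.1. fail to reject H0.

rho = 0.4048, p = 0.319889, fail to reject H0 at alpha = 0.1.


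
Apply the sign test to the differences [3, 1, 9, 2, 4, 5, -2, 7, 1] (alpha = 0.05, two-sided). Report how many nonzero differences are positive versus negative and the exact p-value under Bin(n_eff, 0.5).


Step 1: Discard zero differences. Original n = 9; n_eff = number of nonzero differences = 9.
Nonzero differences (with sign): +3, +1, +9, +2, +4, +5, -2, +7, +1
Step 2: Count signs: positive = 8, negative = 1.
Step 3: Under H0: P(positive) = 0.5, so the number of positives S ~ Bin(9, 0.5).
Step 4: Two-sided exact p-value = sum of Bin(9,0.5) probabilities at or below the observed probability = 0.039062.
Step 5: alpha = 0.05. reject H0.

n_eff = 9, pos = 8, neg = 1, p = 0.039062, reject H0.


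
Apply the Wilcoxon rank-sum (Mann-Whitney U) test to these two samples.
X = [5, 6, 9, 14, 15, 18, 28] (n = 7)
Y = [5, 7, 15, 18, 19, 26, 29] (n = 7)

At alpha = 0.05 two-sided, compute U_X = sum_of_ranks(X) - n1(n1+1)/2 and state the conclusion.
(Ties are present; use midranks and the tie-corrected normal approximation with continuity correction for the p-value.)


Step 1: Combine and sort all 14 observations; assign midranks.
sorted (value, group): (5,X), (5,Y), (6,X), (7,Y), (9,X), (14,X), (15,X), (15,Y), (18,X), (18,Y), (19,Y), (26,Y), (28,X), (29,Y)
ranks: 5->1.5, 5->1.5, 6->3, 7->4, 9->5, 14->6, 15->7.5, 15->7.5, 18->9.5, 18->9.5, 19->11, 26->12, 28->13, 29->14
Step 2: Rank sum for X: R1 = 1.5 + 3 + 5 + 6 + 7.5 + 9.5 + 13 = 45.5.
Step 3: U_X = R1 - n1(n1+1)/2 = 45.5 - 7*8/2 = 45.5 - 28 = 17.5.
       U_Y = n1*n2 - U_X = 49 - 17.5 = 31.5.
Step 4: Ties are present, so use the tie-corrected normal approximation (with continuity correction) for the p-value.
Step 5: p-value = 0.404681; compare to alpha = 0.05. fail to reject H0.

U_X = 17.5, p = 0.404681, fail to reject H0 at alpha = 0.05.


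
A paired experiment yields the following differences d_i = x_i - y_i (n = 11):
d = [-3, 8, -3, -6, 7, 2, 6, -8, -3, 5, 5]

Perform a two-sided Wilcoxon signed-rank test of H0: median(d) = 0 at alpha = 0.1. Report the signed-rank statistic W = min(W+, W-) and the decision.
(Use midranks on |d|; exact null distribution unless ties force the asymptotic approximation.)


Step 1: Drop any zero differences (none here) and take |d_i|.
|d| = [3, 8, 3, 6, 7, 2, 6, 8, 3, 5, 5]
Step 2: Midrank |d_i| (ties get averaged ranks).
ranks: |3|->3, |8|->10.5, |3|->3, |6|->7.5, |7|->9, |2|->1, |6|->7.5, |8|->10.5, |3|->3, |5|->5.5, |5|->5.5
Step 3: Attach original signs; sum ranks with positive sign and with negative sign.
W+ = 10.5 + 9 + 1 + 7.5 + 5.5 + 5.5 = 39
W- = 3 + 3 + 7.5 + 10.5 + 3 = 27
(Check: W+ + W- = 66 should equal n(n+1)/2 = 66.)
Step 4: Test statistic W = min(W+, W-) = 27.
Step 5: Ties in |d|, so use the tie-corrected normal approximation.
        E[W] = n(n+1)/4 = 11*12/4 = 33.
        Tie groups: |d|=3 (t=3), |d|=5 (t=2), |d|=6 (t=2), |d|=8 (t=2); sum(t^3 - t) = 42.
        Var[W] = n(n+1)(2n+1)/24 - sum(t^3-t)/48 = 3036/24 - 42/48 = 125.625.
        z = (W - E[W]) / sqrt(Var[W]) = (27 - 33) / 11.2083 = -0.5353.
        Two-sided p = 2*Phi(z) = 0.592429.
Step 6: alpha = 0.1. fail to reject H0.

W+ = 39, W- = 27, W = min = 27, p = 0.592429, fail to reject H0.


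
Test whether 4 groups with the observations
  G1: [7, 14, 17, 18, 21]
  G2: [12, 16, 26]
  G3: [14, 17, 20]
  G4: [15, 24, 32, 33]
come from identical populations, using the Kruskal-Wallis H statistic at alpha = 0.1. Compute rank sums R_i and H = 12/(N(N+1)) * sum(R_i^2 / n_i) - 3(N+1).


Step 1: Combine all N = 15 observations and assign midranks.
sorted (value, group, rank): (7,G1,1), (12,G2,2), (14,G1,3.5), (14,G3,3.5), (15,G4,5), (16,G2,6), (17,G1,7.5), (17,G3,7.5), (18,G1,9), (20,G3,10), (21,G1,11), (24,G4,12), (26,G2,13), (32,G4,14), (33,G4,15)
Step 2: Sum ranks within each group.
R_1 = 32 (n_1 = 5)
R_2 = 21 (n_2 = 3)
R_3 = 21 (n_3 = 3)
R_4 = 46 (n_4 = 4)
Step 3: H = 12/(N(N+1)) * sum(R_i^2/n_i) - 3(N+1)
     = 12/(15*16) * (32^2/5 + 21^2/3 + 21^2/3 + 46^2/4) - 3*16
     = 0.050000 * 1027.8 - 48
     = 3.390000.
Step 4: Ties present; correction factor C = 1 - 12/(15^3 - 15) = 0.996429. Corrected H = 3.390000 / 0.996429 = 3.402151.
Step 5: Under H0, H ~ chi^2(3); p-value = 0.333676.
Step 6: alpha = 0.1. fail to reject H0.

H = 3.4022, df = 3, p = 0.333676, fail to reject H0.


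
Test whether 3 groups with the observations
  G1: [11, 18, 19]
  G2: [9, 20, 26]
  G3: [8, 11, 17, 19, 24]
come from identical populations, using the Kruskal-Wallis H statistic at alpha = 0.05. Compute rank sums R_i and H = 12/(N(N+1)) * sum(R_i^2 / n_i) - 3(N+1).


Step 1: Combine all N = 11 observations and assign midranks.
sorted (value, group, rank): (8,G3,1), (9,G2,2), (11,G1,3.5), (11,G3,3.5), (17,G3,5), (18,G1,6), (19,G1,7.5), (19,G3,7.5), (20,G2,9), (24,G3,10), (26,G2,11)
Step 2: Sum ranks within each group.
R_1 = 17 (n_1 = 3)
R_2 = 22 (n_2 = 3)
R_3 = 27 (n_3 = 5)
Step 3: H = 12/(N(N+1)) * sum(R_i^2/n_i) - 3(N+1)
     = 12/(11*12) * (17^2/3 + 22^2/3 + 27^2/5) - 3*12
     = 0.090909 * 403.467 - 36
     = 0.678788.
Step 4: Ties present; correction factor C = 1 - 12/(11^3 - 11) = 0.990909. Corrected H = 0.678788 / 0.990909 = 0.685015.
Step 5: Under H0, H ~ chi^2(2); p-value = 0.709988.
Step 6: alpha = 0.05. fail to reject H0.

H = 0.6850, df = 2, p = 0.709988, fail to reject H0.


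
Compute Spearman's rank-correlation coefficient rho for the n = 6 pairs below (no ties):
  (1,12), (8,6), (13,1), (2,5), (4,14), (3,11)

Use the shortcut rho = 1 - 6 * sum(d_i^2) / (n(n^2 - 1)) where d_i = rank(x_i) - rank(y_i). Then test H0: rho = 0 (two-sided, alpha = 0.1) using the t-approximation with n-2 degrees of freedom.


Step 1: Rank x and y separately (midranks; no ties here).
rank(x): 1->1, 8->5, 13->6, 2->2, 4->4, 3->3
rank(y): 12->5, 6->3, 1->1, 5->2, 14->6, 11->4
Step 2: d_i = R_x(i) - R_y(i); compute d_i^2.
  (1-5)^2=16, (5-3)^2=4, (6-1)^2=25, (2-2)^2=0, (4-6)^2=4, (3-4)^2=1
sum(d^2) = 50.
Step 3: rho = 1 - 6*50 / (6*(6^2 - 1)) = 1 - 300/210 = -0.428571.
Step 4: Under H0, t = rho * sqrt((n-2)/(1-rho^2)) = -0.9487 ~ t(4).
Step 5: Two-sided p-value from the t-distribution with 4 df = 0.396501.
Step 6: alpha = 0.1. fail to reject H0.

rho = -0.4286, p = 0.396501, fail to reject H0 at alpha = 0.1.


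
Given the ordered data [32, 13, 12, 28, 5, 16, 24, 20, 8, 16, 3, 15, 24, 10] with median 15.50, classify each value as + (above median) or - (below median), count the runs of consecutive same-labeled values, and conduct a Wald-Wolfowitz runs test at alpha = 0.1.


Step 1: Compute median = 15.50; label A = above, B = below.
Labels in order: ABBABAAABABBAB  (n_A = 7, n_B = 7)
Step 2: Count runs R = 10.
Step 3: Under H0 (random ordering), E[R] = 2*n_A*n_B/(n_A+n_B) + 1 = 2*7*7/14 + 1 = 8.0000.
        Var[R] = 2*n_A*n_B*(2*n_A*n_B - n_A - n_B) / ((n_A+n_B)^2 * (n_A+n_B-1)) = 8232/2548 = 3.2308.
        SD[R] = 1.7974.
Step 4: Continuity-corrected z = (R - 0.5 - E[R]) / SD[R] = (10 - 0.5 - 8.0000) / 1.7974 = 0.8345.
Step 5: Two-sided p-value via normal approximation = 2*(1 - Phi(|z|)) = 0.403986.
Step 6: alpha = 0.1. fail to reject H0.

R = 10, z = 0.8345, p = 0.403986, fail to reject H0.


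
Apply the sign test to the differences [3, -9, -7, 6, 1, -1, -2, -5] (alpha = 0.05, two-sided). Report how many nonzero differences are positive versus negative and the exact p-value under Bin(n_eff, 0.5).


Step 1: Discard zero differences. Original n = 8; n_eff = number of nonzero differences = 8.
Nonzero differences (with sign): +3, -9, -7, +6, +1, -1, -2, -5
Step 2: Count signs: positive = 3, negative = 5.
Step 3: Under H0: P(positive) = 0.5, so the number of positives S ~ Bin(8, 0.5).
Step 4: Two-sided exact p-value = sum of Bin(8,0.5) probabilities at or below the observed probability = 0.726562.
Step 5: alpha = 0.05. fail to reject H0.

n_eff = 8, pos = 3, neg = 5, p = 0.726562, fail to reject H0.


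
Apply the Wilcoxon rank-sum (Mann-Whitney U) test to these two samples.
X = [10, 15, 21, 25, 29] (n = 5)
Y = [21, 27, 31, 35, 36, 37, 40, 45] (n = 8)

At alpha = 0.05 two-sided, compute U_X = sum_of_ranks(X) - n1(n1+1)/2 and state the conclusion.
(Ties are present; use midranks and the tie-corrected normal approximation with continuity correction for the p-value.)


Step 1: Combine and sort all 13 observations; assign midranks.
sorted (value, group): (10,X), (15,X), (21,X), (21,Y), (25,X), (27,Y), (29,X), (31,Y), (35,Y), (36,Y), (37,Y), (40,Y), (45,Y)
ranks: 10->1, 15->2, 21->3.5, 21->3.5, 25->5, 27->6, 29->7, 31->8, 35->9, 36->10, 37->11, 40->12, 45->13
Step 2: Rank sum for X: R1 = 1 + 2 + 3.5 + 5 + 7 = 18.5.
Step 3: U_X = R1 - n1(n1+1)/2 = 18.5 - 5*6/2 = 18.5 - 15 = 3.5.
       U_Y = n1*n2 - U_X = 40 - 3.5 = 36.5.
Step 4: Ties are present, so use the tie-corrected normal approximation (with continuity correction) for the p-value.
Step 5: p-value = 0.019007; compare to alpha = 0.05. reject H0.

U_X = 3.5, p = 0.019007, reject H0 at alpha = 0.05.


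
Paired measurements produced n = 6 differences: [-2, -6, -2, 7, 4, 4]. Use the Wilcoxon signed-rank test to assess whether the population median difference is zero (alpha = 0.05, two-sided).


Step 1: Drop any zero differences (none here) and take |d_i|.
|d| = [2, 6, 2, 7, 4, 4]
Step 2: Midrank |d_i| (ties get averaged ranks).
ranks: |2|->1.5, |6|->5, |2|->1.5, |7|->6, |4|->3.5, |4|->3.5
Step 3: Attach original signs; sum ranks with positive sign and with negative sign.
W+ = 6 + 3.5 + 3.5 = 13
W- = 1.5 + 5 + 1.5 = 8
(Check: W+ + W- = 21 should equal n(n+1)/2 = 21.)
Step 4: Test statistic W = min(W+, W-) = 8.
Step 5: Ties in |d|, so use the tie-corrected normal approximation.
        E[W] = n(n+1)/4 = 6*7/4 = 10.5.
        Tie groups: |d|=2 (t=2), |d|=4 (t=2); sum(t^3 - t) = 12.
        Var[W] = n(n+1)(2n+1)/24 - sum(t^3-t)/48 = 546/24 - 12/48 = 22.5.
        z = (W - E[W]) / sqrt(Var[W]) = (8 - 10.5) / 4.7434 = -0.5270.
        Two-sided p = 2*Phi(z) = 0.598161.
Step 6: alpha = 0.05. fail to reject H0.

W+ = 13, W- = 8, W = min = 8, p = 0.598161, fail to reject H0.


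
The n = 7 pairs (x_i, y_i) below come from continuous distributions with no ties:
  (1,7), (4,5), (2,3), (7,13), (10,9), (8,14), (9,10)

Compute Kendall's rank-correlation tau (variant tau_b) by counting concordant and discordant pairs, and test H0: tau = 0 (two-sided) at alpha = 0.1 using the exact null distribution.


Step 1: Enumerate the 21 unordered pairs (i,j) with i<j and classify each by sign(x_j-x_i) * sign(y_j-y_i).
  (1,2):dx=+3,dy=-2->D; (1,3):dx=+1,dy=-4->D; (1,4):dx=+6,dy=+6->C; (1,5):dx=+9,dy=+2->C
  (1,6):dx=+7,dy=+7->C; (1,7):dx=+8,dy=+3->C; (2,3):dx=-2,dy=-2->C; (2,4):dx=+3,dy=+8->C
  (2,5):dx=+6,dy=+4->C; (2,6):dx=+4,dy=+9->C; (2,7):dx=+5,dy=+5->C; (3,4):dx=+5,dy=+10->C
  (3,5):dx=+8,dy=+6->C; (3,6):dx=+6,dy=+11->C; (3,7):dx=+7,dy=+7->C; (4,5):dx=+3,dy=-4->D
  (4,6):dx=+1,dy=+1->C; (4,7):dx=+2,dy=-3->D; (5,6):dx=-2,dy=+5->D; (5,7):dx=-1,dy=+1->D
  (6,7):dx=+1,dy=-4->D
Step 2: C = 14, D = 7, total pairs = 21.
Step 3: tau = (C - D)/(n(n-1)/2) = (14 - 7)/21 = 0.333333.
Step 4: Exact two-sided p-value (enumerate n! = 5040 permutations of y under H0): p = 0.381349.
Step 5: alpha = 0.1. fail to reject H0.

tau_b = 0.3333 (C=14, D=7), p = 0.381349, fail to reject H0.


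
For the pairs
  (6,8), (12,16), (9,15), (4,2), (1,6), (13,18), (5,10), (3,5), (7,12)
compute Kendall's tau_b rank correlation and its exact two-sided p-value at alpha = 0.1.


Step 1: Enumerate the 36 unordered pairs (i,j) with i<j and classify each by sign(x_j-x_i) * sign(y_j-y_i).
  (1,2):dx=+6,dy=+8->C; (1,3):dx=+3,dy=+7->C; (1,4):dx=-2,dy=-6->C; (1,5):dx=-5,dy=-2->C
  (1,6):dx=+7,dy=+10->C; (1,7):dx=-1,dy=+2->D; (1,8):dx=-3,dy=-3->C; (1,9):dx=+1,dy=+4->C
  (2,3):dx=-3,dy=-1->C; (2,4):dx=-8,dy=-14->C; (2,5):dx=-11,dy=-10->C; (2,6):dx=+1,dy=+2->C
  (2,7):dx=-7,dy=-6->C; (2,8):dx=-9,dy=-11->C; (2,9):dx=-5,dy=-4->C; (3,4):dx=-5,dy=-13->C
  (3,5):dx=-8,dy=-9->C; (3,6):dx=+4,dy=+3->C; (3,7):dx=-4,dy=-5->C; (3,8):dx=-6,dy=-10->C
  (3,9):dx=-2,dy=-3->C; (4,5):dx=-3,dy=+4->D; (4,6):dx=+9,dy=+16->C; (4,7):dx=+1,dy=+8->C
  (4,8):dx=-1,dy=+3->D; (4,9):dx=+3,dy=+10->C; (5,6):dx=+12,dy=+12->C; (5,7):dx=+4,dy=+4->C
  (5,8):dx=+2,dy=-1->D; (5,9):dx=+6,dy=+6->C; (6,7):dx=-8,dy=-8->C; (6,8):dx=-10,dy=-13->C
  (6,9):dx=-6,dy=-6->C; (7,8):dx=-2,dy=-5->C; (7,9):dx=+2,dy=+2->C; (8,9):dx=+4,dy=+7->C
Step 2: C = 32, D = 4, total pairs = 36.
Step 3: tau = (C - D)/(n(n-1)/2) = (32 - 4)/36 = 0.777778.
Step 4: Exact two-sided p-value (enumerate n! = 362880 permutations of y under H0): p = 0.002425.
Step 5: alpha = 0.1. reject H0.

tau_b = 0.7778 (C=32, D=4), p = 0.002425, reject H0.


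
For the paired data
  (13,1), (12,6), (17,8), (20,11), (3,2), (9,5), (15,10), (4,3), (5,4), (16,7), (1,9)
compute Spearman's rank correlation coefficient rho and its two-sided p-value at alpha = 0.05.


Step 1: Rank x and y separately (midranks; no ties here).
rank(x): 13->7, 12->6, 17->10, 20->11, 3->2, 9->5, 15->8, 4->3, 5->4, 16->9, 1->1
rank(y): 1->1, 6->6, 8->8, 11->11, 2->2, 5->5, 10->10, 3->3, 4->4, 7->7, 9->9
Step 2: d_i = R_x(i) - R_y(i); compute d_i^2.
  (7-1)^2=36, (6-6)^2=0, (10-8)^2=4, (11-11)^2=0, (2-2)^2=0, (5-5)^2=0, (8-10)^2=4, (3-3)^2=0, (4-4)^2=0, (9-7)^2=4, (1-9)^2=64
sum(d^2) = 112.
Step 3: rho = 1 - 6*112 / (11*(11^2 - 1)) = 1 - 672/1320 = 0.490909.
Step 4: Under H0, t = rho * sqrt((n-2)/(1-rho^2)) = 1.6904 ~ t(9).
Step 5: Two-sided p-value from the t-distribution with 9 df = 0.125204.
Step 6: alpha = 0.05. fail to reject H0.

rho = 0.4909, p = 0.125204, fail to reject H0 at alpha = 0.05.


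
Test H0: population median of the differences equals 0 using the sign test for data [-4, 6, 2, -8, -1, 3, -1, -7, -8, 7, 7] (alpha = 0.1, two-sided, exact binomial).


Step 1: Discard zero differences. Original n = 11; n_eff = number of nonzero differences = 11.
Nonzero differences (with sign): -4, +6, +2, -8, -1, +3, -1, -7, -8, +7, +7
Step 2: Count signs: positive = 5, negative = 6.
Step 3: Under H0: P(positive) = 0.5, so the number of positives S ~ Bin(11, 0.5).
Step 4: Two-sided exact p-value = sum of Bin(11,0.5) probabilities at or below the observed probability = 1.000000.
Step 5: alpha = 0.1. fail to reject H0.

n_eff = 11, pos = 5, neg = 6, p = 1.000000, fail to reject H0.


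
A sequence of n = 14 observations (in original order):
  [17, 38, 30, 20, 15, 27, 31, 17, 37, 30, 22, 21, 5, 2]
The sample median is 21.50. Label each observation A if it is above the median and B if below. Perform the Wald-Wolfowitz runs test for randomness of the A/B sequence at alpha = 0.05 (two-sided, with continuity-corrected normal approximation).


Step 1: Compute median = 21.50; label A = above, B = below.
Labels in order: BAABBAABAAABBB  (n_A = 7, n_B = 7)
Step 2: Count runs R = 7.
Step 3: Under H0 (random ordering), E[R] = 2*n_A*n_B/(n_A+n_B) + 1 = 2*7*7/14 + 1 = 8.0000.
        Var[R] = 2*n_A*n_B*(2*n_A*n_B - n_A - n_B) / ((n_A+n_B)^2 * (n_A+n_B-1)) = 8232/2548 = 3.2308.
        SD[R] = 1.7974.
Step 4: Continuity-corrected z = (R + 0.5 - E[R]) / SD[R] = (7 + 0.5 - 8.0000) / 1.7974 = -0.2782.
Step 5: Two-sided p-value via normal approximation = 2*(1 - Phi(|z|)) = 0.780879.
Step 6: alpha = 0.05. fail to reject H0.

R = 7, z = -0.2782, p = 0.780879, fail to reject H0.


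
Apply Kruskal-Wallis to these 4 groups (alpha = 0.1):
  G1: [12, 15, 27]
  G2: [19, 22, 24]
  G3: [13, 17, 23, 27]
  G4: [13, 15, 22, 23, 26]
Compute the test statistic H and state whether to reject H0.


Step 1: Combine all N = 15 observations and assign midranks.
sorted (value, group, rank): (12,G1,1), (13,G3,2.5), (13,G4,2.5), (15,G1,4.5), (15,G4,4.5), (17,G3,6), (19,G2,7), (22,G2,8.5), (22,G4,8.5), (23,G3,10.5), (23,G4,10.5), (24,G2,12), (26,G4,13), (27,G1,14.5), (27,G3,14.5)
Step 2: Sum ranks within each group.
R_1 = 20 (n_1 = 3)
R_2 = 27.5 (n_2 = 3)
R_3 = 33.5 (n_3 = 4)
R_4 = 39 (n_4 = 5)
Step 3: H = 12/(N(N+1)) * sum(R_i^2/n_i) - 3(N+1)
     = 12/(15*16) * (20^2/3 + 27.5^2/3 + 33.5^2/4 + 39^2/5) - 3*16
     = 0.050000 * 970.179 - 48
     = 0.508958.
Step 4: Ties present; correction factor C = 1 - 30/(15^3 - 15) = 0.991071. Corrected H = 0.508958 / 0.991071 = 0.513544.
Step 5: Under H0, H ~ chi^2(3); p-value = 0.915906.
Step 6: alpha = 0.1. fail to reject H0.

H = 0.5135, df = 3, p = 0.915906, fail to reject H0.


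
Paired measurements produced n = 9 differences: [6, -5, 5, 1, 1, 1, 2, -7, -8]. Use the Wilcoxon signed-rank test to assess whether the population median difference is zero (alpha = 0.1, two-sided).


Step 1: Drop any zero differences (none here) and take |d_i|.
|d| = [6, 5, 5, 1, 1, 1, 2, 7, 8]
Step 2: Midrank |d_i| (ties get averaged ranks).
ranks: |6|->7, |5|->5.5, |5|->5.5, |1|->2, |1|->2, |1|->2, |2|->4, |7|->8, |8|->9
Step 3: Attach original signs; sum ranks with positive sign and with negative sign.
W+ = 7 + 5.5 + 2 + 2 + 2 + 4 = 22.5
W- = 5.5 + 8 + 9 = 22.5
(Check: W+ + W- = 45 should equal n(n+1)/2 = 45.)
Step 4: Test statistic W = min(W+, W-) = 22.5.
Step 5: Ties in |d|, so use the tie-corrected normal approximation.
        E[W] = n(n+1)/4 = 9*10/4 = 22.5.
        Tie groups: |d|=1 (t=3), |d|=5 (t=2); sum(t^3 - t) = 30.
        Var[W] = n(n+1)(2n+1)/24 - sum(t^3-t)/48 = 1710/24 - 30/48 = 70.625.
        z = (W - E[W]) / sqrt(Var[W]) = (22.5 - 22.5) / 8.4039 = 0.0000.
        Two-sided p = 2*Phi(z) = 1.000000.
Step 6: alpha = 0.1. fail to reject H0.

W+ = 22.5, W- = 22.5, W = min = 22.5, p = 1.000000, fail to reject H0.


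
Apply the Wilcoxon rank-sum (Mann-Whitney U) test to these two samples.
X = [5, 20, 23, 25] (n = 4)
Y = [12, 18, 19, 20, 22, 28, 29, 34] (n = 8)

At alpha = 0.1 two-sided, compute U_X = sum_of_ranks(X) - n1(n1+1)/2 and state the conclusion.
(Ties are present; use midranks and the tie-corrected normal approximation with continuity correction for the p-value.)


Step 1: Combine and sort all 12 observations; assign midranks.
sorted (value, group): (5,X), (12,Y), (18,Y), (19,Y), (20,X), (20,Y), (22,Y), (23,X), (25,X), (28,Y), (29,Y), (34,Y)
ranks: 5->1, 12->2, 18->3, 19->4, 20->5.5, 20->5.5, 22->7, 23->8, 25->9, 28->10, 29->11, 34->12
Step 2: Rank sum for X: R1 = 1 + 5.5 + 8 + 9 = 23.5.
Step 3: U_X = R1 - n1(n1+1)/2 = 23.5 - 4*5/2 = 23.5 - 10 = 13.5.
       U_Y = n1*n2 - U_X = 32 - 13.5 = 18.5.
Step 4: Ties are present, so use the tie-corrected normal approximation (with continuity correction) for the p-value.
Step 5: p-value = 0.733647; compare to alpha = 0.1. fail to reject H0.

U_X = 13.5, p = 0.733647, fail to reject H0 at alpha = 0.1.


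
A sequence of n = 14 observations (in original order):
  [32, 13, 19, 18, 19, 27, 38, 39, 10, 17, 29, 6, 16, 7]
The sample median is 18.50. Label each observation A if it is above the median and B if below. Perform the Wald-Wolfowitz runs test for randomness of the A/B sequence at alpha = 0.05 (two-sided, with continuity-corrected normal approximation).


Step 1: Compute median = 18.50; label A = above, B = below.
Labels in order: ABABAAAABBABBB  (n_A = 7, n_B = 7)
Step 2: Count runs R = 8.
Step 3: Under H0 (random ordering), E[R] = 2*n_A*n_B/(n_A+n_B) + 1 = 2*7*7/14 + 1 = 8.0000.
        Var[R] = 2*n_A*n_B*(2*n_A*n_B - n_A - n_B) / ((n_A+n_B)^2 * (n_A+n_B-1)) = 8232/2548 = 3.2308.
        SD[R] = 1.7974.
Step 4: R = E[R], so z = 0 with no continuity correction.
Step 5: Two-sided p-value via normal approximation = 2*(1 - Phi(|z|)) = 1.000000.
Step 6: alpha = 0.05. fail to reject H0.

R = 8, z = 0.0000, p = 1.000000, fail to reject H0.


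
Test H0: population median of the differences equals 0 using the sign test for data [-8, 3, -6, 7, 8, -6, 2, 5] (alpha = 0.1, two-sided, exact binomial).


Step 1: Discard zero differences. Original n = 8; n_eff = number of nonzero differences = 8.
Nonzero differences (with sign): -8, +3, -6, +7, +8, -6, +2, +5
Step 2: Count signs: positive = 5, negative = 3.
Step 3: Under H0: P(positive) = 0.5, so the number of positives S ~ Bin(8, 0.5).
Step 4: Two-sided exact p-value = sum of Bin(8,0.5) probabilities at or below the observed probability = 0.726562.
Step 5: alpha = 0.1. fail to reject H0.

n_eff = 8, pos = 5, neg = 3, p = 0.726562, fail to reject H0.


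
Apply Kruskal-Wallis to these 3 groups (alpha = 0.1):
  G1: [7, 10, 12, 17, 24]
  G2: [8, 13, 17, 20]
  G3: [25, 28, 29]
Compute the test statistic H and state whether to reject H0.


Step 1: Combine all N = 12 observations and assign midranks.
sorted (value, group, rank): (7,G1,1), (8,G2,2), (10,G1,3), (12,G1,4), (13,G2,5), (17,G1,6.5), (17,G2,6.5), (20,G2,8), (24,G1,9), (25,G3,10), (28,G3,11), (29,G3,12)
Step 2: Sum ranks within each group.
R_1 = 23.5 (n_1 = 5)
R_2 = 21.5 (n_2 = 4)
R_3 = 33 (n_3 = 3)
Step 3: H = 12/(N(N+1)) * sum(R_i^2/n_i) - 3(N+1)
     = 12/(12*13) * (23.5^2/5 + 21.5^2/4 + 33^2/3) - 3*13
     = 0.076923 * 589.013 - 39
     = 6.308654.
Step 4: Ties present; correction factor C = 1 - 6/(12^3 - 12) = 0.996503. Corrected H = 6.308654 / 0.996503 = 6.330789.
Step 5: Under H0, H ~ chi^2(2); p-value = 0.042197.
Step 6: alpha = 0.1. reject H0.

H = 6.3308, df = 2, p = 0.042197, reject H0.


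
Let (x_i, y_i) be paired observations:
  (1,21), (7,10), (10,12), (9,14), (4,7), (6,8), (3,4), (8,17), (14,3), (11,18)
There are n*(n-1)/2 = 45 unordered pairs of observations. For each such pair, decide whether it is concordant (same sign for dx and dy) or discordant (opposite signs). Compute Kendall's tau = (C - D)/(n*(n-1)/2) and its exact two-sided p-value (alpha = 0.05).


Step 1: Enumerate the 45 unordered pairs (i,j) with i<j and classify each by sign(x_j-x_i) * sign(y_j-y_i).
  (1,2):dx=+6,dy=-11->D; (1,3):dx=+9,dy=-9->D; (1,4):dx=+8,dy=-7->D; (1,5):dx=+3,dy=-14->D
  (1,6):dx=+5,dy=-13->D; (1,7):dx=+2,dy=-17->D; (1,8):dx=+7,dy=-4->D; (1,9):dx=+13,dy=-18->D
  (1,10):dx=+10,dy=-3->D; (2,3):dx=+3,dy=+2->C; (2,4):dx=+2,dy=+4->C; (2,5):dx=-3,dy=-3->C
  (2,6):dx=-1,dy=-2->C; (2,7):dx=-4,dy=-6->C; (2,8):dx=+1,dy=+7->C; (2,9):dx=+7,dy=-7->D
  (2,10):dx=+4,dy=+8->C; (3,4):dx=-1,dy=+2->D; (3,5):dx=-6,dy=-5->C; (3,6):dx=-4,dy=-4->C
  (3,7):dx=-7,dy=-8->C; (3,8):dx=-2,dy=+5->D; (3,9):dx=+4,dy=-9->D; (3,10):dx=+1,dy=+6->C
  (4,5):dx=-5,dy=-7->C; (4,6):dx=-3,dy=-6->C; (4,7):dx=-6,dy=-10->C; (4,8):dx=-1,dy=+3->D
  (4,9):dx=+5,dy=-11->D; (4,10):dx=+2,dy=+4->C; (5,6):dx=+2,dy=+1->C; (5,7):dx=-1,dy=-3->C
  (5,8):dx=+4,dy=+10->C; (5,9):dx=+10,dy=-4->D; (5,10):dx=+7,dy=+11->C; (6,7):dx=-3,dy=-4->C
  (6,8):dx=+2,dy=+9->C; (6,9):dx=+8,dy=-5->D; (6,10):dx=+5,dy=+10->C; (7,8):dx=+5,dy=+13->C
  (7,9):dx=+11,dy=-1->D; (7,10):dx=+8,dy=+14->C; (8,9):dx=+6,dy=-14->D; (8,10):dx=+3,dy=+1->C
  (9,10):dx=-3,dy=+15->D
Step 2: C = 25, D = 20, total pairs = 45.
Step 3: tau = (C - D)/(n(n-1)/2) = (25 - 20)/45 = 0.111111.
Step 4: Exact two-sided p-value (enumerate n! = 3628800 permutations of y under H0): p = 0.727490.
Step 5: alpha = 0.05. fail to reject H0.

tau_b = 0.1111 (C=25, D=20), p = 0.727490, fail to reject H0.


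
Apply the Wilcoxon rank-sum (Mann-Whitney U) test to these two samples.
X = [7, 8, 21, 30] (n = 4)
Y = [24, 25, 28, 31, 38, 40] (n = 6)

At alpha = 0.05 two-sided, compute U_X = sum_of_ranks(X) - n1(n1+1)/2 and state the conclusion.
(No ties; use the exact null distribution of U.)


Step 1: Combine and sort all 10 observations; assign midranks.
sorted (value, group): (7,X), (8,X), (21,X), (24,Y), (25,Y), (28,Y), (30,X), (31,Y), (38,Y), (40,Y)
ranks: 7->1, 8->2, 21->3, 24->4, 25->5, 28->6, 30->7, 31->8, 38->9, 40->10
Step 2: Rank sum for X: R1 = 1 + 2 + 3 + 7 = 13.
Step 3: U_X = R1 - n1(n1+1)/2 = 13 - 4*5/2 = 13 - 10 = 3.
       U_Y = n1*n2 - U_X = 24 - 3 = 21.
Step 4: No ties, so the exact null distribution of U (based on enumerating the C(10,4) = 210 equally likely rank assignments) gives the two-sided p-value.
Step 5: p-value = 0.066667; compare to alpha = 0.05. fail to reject H0.

U_X = 3, p = 0.066667, fail to reject H0 at alpha = 0.05.


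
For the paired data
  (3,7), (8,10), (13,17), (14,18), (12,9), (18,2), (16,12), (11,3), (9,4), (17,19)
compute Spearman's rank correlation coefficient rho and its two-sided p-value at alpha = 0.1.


Step 1: Rank x and y separately (midranks; no ties here).
rank(x): 3->1, 8->2, 13->6, 14->7, 12->5, 18->10, 16->8, 11->4, 9->3, 17->9
rank(y): 7->4, 10->6, 17->8, 18->9, 9->5, 2->1, 12->7, 3->2, 4->3, 19->10
Step 2: d_i = R_x(i) - R_y(i); compute d_i^2.
  (1-4)^2=9, (2-6)^2=16, (6-8)^2=4, (7-9)^2=4, (5-5)^2=0, (10-1)^2=81, (8-7)^2=1, (4-2)^2=4, (3-3)^2=0, (9-10)^2=1
sum(d^2) = 120.
Step 3: rho = 1 - 6*120 / (10*(10^2 - 1)) = 1 - 720/990 = 0.272727.
Step 4: Under H0, t = rho * sqrt((n-2)/(1-rho^2)) = 0.8018 ~ t(8).
Step 5: Two-sided p-value from the t-distribution with 8 df = 0.445838.
Step 6: alpha = 0.1. fail to reject H0.

rho = 0.2727, p = 0.445838, fail to reject H0 at alpha = 0.1.


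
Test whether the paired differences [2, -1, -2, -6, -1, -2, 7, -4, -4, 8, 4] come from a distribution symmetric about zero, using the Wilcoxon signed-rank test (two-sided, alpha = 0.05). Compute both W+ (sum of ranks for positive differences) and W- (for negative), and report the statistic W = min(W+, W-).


Step 1: Drop any zero differences (none here) and take |d_i|.
|d| = [2, 1, 2, 6, 1, 2, 7, 4, 4, 8, 4]
Step 2: Midrank |d_i| (ties get averaged ranks).
ranks: |2|->4, |1|->1.5, |2|->4, |6|->9, |1|->1.5, |2|->4, |7|->10, |4|->7, |4|->7, |8|->11, |4|->7
Step 3: Attach original signs; sum ranks with positive sign and with negative sign.
W+ = 4 + 10 + 11 + 7 = 32
W- = 1.5 + 4 + 9 + 1.5 + 4 + 7 + 7 = 34
(Check: W+ + W- = 66 should equal n(n+1)/2 = 66.)
Step 4: Test statistic W = min(W+, W-) = 32.
Step 5: Ties in |d|, so use the tie-corrected normal approximation.
        E[W] = n(n+1)/4 = 11*12/4 = 33.
        Tie groups: |d|=1 (t=2), |d|=2 (t=3), |d|=4 (t=3); sum(t^3 - t) = 54.
        Var[W] = n(n+1)(2n+1)/24 - sum(t^3-t)/48 = 3036/24 - 54/48 = 125.375.
        z = (W - E[W]) / sqrt(Var[W]) = (32 - 33) / 11.1971 = -0.0893.
        Two-sided p = 2*Phi(z) = 0.928836.
Step 6: alpha = 0.05. fail to reject H0.

W+ = 32, W- = 34, W = min = 32, p = 0.928836, fail to reject H0.


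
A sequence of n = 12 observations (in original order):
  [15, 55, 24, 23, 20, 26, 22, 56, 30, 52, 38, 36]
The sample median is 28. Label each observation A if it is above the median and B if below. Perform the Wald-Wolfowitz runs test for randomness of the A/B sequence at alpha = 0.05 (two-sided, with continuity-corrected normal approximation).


Step 1: Compute median = 28; label A = above, B = below.
Labels in order: BABBBBBAAAAA  (n_A = 6, n_B = 6)
Step 2: Count runs R = 4.
Step 3: Under H0 (random ordering), E[R] = 2*n_A*n_B/(n_A+n_B) + 1 = 2*6*6/12 + 1 = 7.0000.
        Var[R] = 2*n_A*n_B*(2*n_A*n_B - n_A - n_B) / ((n_A+n_B)^2 * (n_A+n_B-1)) = 4320/1584 = 2.7273.
        SD[R] = 1.6514.
Step 4: Continuity-corrected z = (R + 0.5 - E[R]) / SD[R] = (4 + 0.5 - 7.0000) / 1.6514 = -1.5138.
Step 5: Two-sided p-value via normal approximation = 2*(1 - Phi(|z|)) = 0.130070.
Step 6: alpha = 0.05. fail to reject H0.

R = 4, z = -1.5138, p = 0.130070, fail to reject H0.


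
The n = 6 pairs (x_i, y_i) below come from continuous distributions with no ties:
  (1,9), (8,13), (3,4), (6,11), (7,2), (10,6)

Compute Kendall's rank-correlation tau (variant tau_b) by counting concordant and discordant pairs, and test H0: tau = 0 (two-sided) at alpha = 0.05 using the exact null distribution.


Step 1: Enumerate the 15 unordered pairs (i,j) with i<j and classify each by sign(x_j-x_i) * sign(y_j-y_i).
  (1,2):dx=+7,dy=+4->C; (1,3):dx=+2,dy=-5->D; (1,4):dx=+5,dy=+2->C; (1,5):dx=+6,dy=-7->D
  (1,6):dx=+9,dy=-3->D; (2,3):dx=-5,dy=-9->C; (2,4):dx=-2,dy=-2->C; (2,5):dx=-1,dy=-11->C
  (2,6):dx=+2,dy=-7->D; (3,4):dx=+3,dy=+7->C; (3,5):dx=+4,dy=-2->D; (3,6):dx=+7,dy=+2->C
  (4,5):dx=+1,dy=-9->D; (4,6):dx=+4,dy=-5->D; (5,6):dx=+3,dy=+4->C
Step 2: C = 8, D = 7, total pairs = 15.
Step 3: tau = (C - D)/(n(n-1)/2) = (8 - 7)/15 = 0.066667.
Step 4: Exact two-sided p-value (enumerate n! = 720 permutations of y under H0): p = 1.000000.
Step 5: alpha = 0.05. fail to reject H0.

tau_b = 0.0667 (C=8, D=7), p = 1.000000, fail to reject H0.
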